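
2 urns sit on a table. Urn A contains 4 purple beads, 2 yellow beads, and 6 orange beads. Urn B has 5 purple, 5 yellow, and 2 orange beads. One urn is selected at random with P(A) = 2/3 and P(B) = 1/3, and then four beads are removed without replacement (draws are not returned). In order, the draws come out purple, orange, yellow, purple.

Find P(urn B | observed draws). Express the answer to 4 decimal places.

Under each hypothesis, the probability of the observed sequence is: P(data | urn A) = (4/12)(6/11)(2/10)(3/9) = 0.012121; P(data | urn B) = (5/12)(2/11)(5/10)(4/9) = 0.016835.
The prior-weighted likelihoods are 2/3 · 0.012121 = 0.0080808, 1/3 · 0.016835 = 0.0056117; summing to 0.013692.
By Bayes' rule, P(urn B | data) = (0.0056117) / (0.013692) = 0.40984.

0.4098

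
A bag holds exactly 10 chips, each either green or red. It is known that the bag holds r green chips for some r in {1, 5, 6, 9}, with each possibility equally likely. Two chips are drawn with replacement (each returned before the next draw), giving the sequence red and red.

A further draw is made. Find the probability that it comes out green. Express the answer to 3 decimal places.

0.253

The likelihood of the observed sequence under each hypothesis: P(data | r = 1) = (9/10)(9/10) = 81/100; P(data | r = 5) = (5/10)(5/10) = 1/4; P(data | r = 6) = (4/10)(4/10) = 4/25; P(data | r = 9) = (1/10)(1/10) = 1/100.
The prior-weighted likelihoods are 1/4 · 81/100 = 81/400, 1/4 · 1/4 = 1/16, 1/4 · 4/25 = 1/25, 1/4 · 1/100 = 1/400; summing to 123/400.
The posterior is then P(r = 1 | data) = 0.65854, P(r = 5 | data) = 0.20325, P(r = 6 | data) = 0.13008, P(r = 9 | data) = 0.0081301.
Averaging over the posterior, P(green next | data) = (1/10)(0.65854) + (1/2)(0.20325) + (3/5)(0.13008) + (9/10)(0.0081301) = 0.25285.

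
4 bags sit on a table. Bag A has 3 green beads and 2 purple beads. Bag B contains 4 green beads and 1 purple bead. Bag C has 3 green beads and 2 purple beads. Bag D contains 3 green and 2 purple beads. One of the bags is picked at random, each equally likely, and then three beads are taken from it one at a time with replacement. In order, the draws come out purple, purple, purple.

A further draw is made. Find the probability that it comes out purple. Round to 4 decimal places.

Under each hypothesis, the probability of the observed sequence is: P(data | bag A) = (2/5)(2/5)(2/5) = 8/125; P(data | bag B) = (1/5)(1/5)(1/5) = 1/125; P(data | bag C) = (2/5)(2/5)(2/5) = 8/125; P(data | bag D) = (2/5)(2/5)(2/5) = 8/125.
Multiplying each by its prior: 1/4 · 8/125 = 2/125, 1/4 · 1/125 = 1/500, 1/4 · 8/125 = 2/125, 1/4 · 8/125 = 2/125; these sum to 1/20.
Dividing through by the total gives posterior P(bag A | data) = 8/25, P(bag B | data) = 1/25, P(bag C | data) = 8/25, P(bag D | data) = 8/25.
The predictive probability is P(purple next | data) = (2/5)(8/25) + (1/5)(1/25) + (2/5)(8/25) + (2/5)(8/25) = 49/125.

0.3920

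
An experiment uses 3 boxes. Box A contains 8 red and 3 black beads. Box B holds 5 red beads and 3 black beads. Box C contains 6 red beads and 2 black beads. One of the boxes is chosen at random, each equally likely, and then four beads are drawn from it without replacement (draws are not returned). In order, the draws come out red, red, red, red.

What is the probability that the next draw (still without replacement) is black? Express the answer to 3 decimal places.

Compute the likelihood of the observed sequence for each case: P(data | box A) = (8/11)(7/10)(6/9)(5/8) = 7/33; P(data | box B) = (5/8)(4/7)(3/6)(2/5) = 1/14; P(data | box C) = (6/8)(5/7)(4/6)(3/5) = 3/14.
Weighting by the prior gives 1/3 · 7/33 = 7/99, 1/3 · 1/14 = 1/42, 1/3 · 3/14 = 1/14; summing to 115/693.
Normalising, the posterior is P(box A | data) = 49/115, P(box B | data) = 33/230, P(box C | data) = 99/230.
So P(black next | data) = Σ P(black next | H) P(H | data) = (3/7)(49/115) + (3/4)(33/230) + (1/2)(99/230) = 93/184.

0.505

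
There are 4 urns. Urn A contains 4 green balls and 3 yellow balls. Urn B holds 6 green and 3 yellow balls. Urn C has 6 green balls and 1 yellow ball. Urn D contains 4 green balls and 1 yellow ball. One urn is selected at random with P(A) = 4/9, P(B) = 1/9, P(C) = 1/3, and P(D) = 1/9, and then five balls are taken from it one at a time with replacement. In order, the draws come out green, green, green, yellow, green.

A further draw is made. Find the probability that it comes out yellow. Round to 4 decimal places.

0.2665

The likelihood of the observed sequence under each hypothesis: P(data | urn A) = (4/7)(4/7)(4/7)(3/7)(4/7) = 0.045695; P(data | urn B) = (6/9)(6/9)(6/9)(3/9)(6/9) = 0.065844; P(data | urn C) = (6/7)(6/7)(6/7)(1/7)(6/7) = 0.077111; P(data | urn D) = (4/5)(4/5)(4/5)(1/5)(4/5) = 0.08192.
The prior-weighted likelihoods are 4/9 · 0.045695 = 0.020309, 1/9 · 0.065844 = 0.007316, 1/3 · 0.077111 = 0.025704, 1/9 · 0.08192 = 0.0091022; with total 0.062431.
Normalising, the posterior is P(urn A | data) = 0.3253, P(urn B | data) = 0.11719, P(urn C | data) = 0.41171, P(urn D | data) = 0.1458.
So P(yellow next | data) = Σ P(yellow next | H) P(H | data) = (3/7)(0.3253) + (1/3)(0.11719) + (1/7)(0.41171) + (1/5)(0.1458) = 0.26645.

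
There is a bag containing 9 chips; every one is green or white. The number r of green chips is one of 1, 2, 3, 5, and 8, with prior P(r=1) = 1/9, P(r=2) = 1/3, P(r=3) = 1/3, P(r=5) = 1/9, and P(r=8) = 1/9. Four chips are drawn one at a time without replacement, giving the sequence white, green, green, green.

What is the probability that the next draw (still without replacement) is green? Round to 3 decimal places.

0.632

For each hypothesis, P(data | H) works out to: P(data | r = 1) = (8/9)(1/8)(0/7) = 0; P(data | r = 2) = (7/9)(2/8)(1/7)(0/6) = 0; P(data | r = 3) = (6/9)(3/8)(2/7)(1/6) = 1/84; P(data | r = 5) = (4/9)(5/8)(4/7)(3/6) = 5/63; P(data | r = 8) = (1/9)(8/8)(7/7)(6/6) = 1/9.
The prior-weighted likelihoods are 1/9 · 0 = 0, 1/3 · 0 = 0, 1/3 · 1/84 = 1/252, 1/9 · 5/63 = 5/567, 1/9 · 1/9 = 1/81; with total 19/756.
Normalising, the posterior is P(r = 1 | data) = 0, P(r = 2 | data) = 0, P(r = 3 | data) = 3/19, P(r = 5 | data) = 20/57, P(r = 8 | data) = 28/57.
Averaging over the posterior, P(green next | data) = (0)(3/19) + (2/5)(20/57) + (1)(28/57) = 12/19.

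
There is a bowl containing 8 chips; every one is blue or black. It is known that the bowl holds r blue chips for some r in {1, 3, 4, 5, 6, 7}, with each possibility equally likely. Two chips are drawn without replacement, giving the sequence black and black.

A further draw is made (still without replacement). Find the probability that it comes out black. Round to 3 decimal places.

0.610

The likelihood of the observed sequence under each hypothesis: P(data | r = 1) = (7/8)(6/7) = 3/4; P(data | r = 3) = (5/8)(4/7) = 5/14; P(data | r = 4) = (4/8)(3/7) = 3/14; P(data | r = 5) = (3/8)(2/7) = 3/28; P(data | r = 6) = (2/8)(1/7) = 1/28; P(data | r = 7) = (1/8)(0/7) = 0.
Multiplying each by its prior: 1/6 · 3/4 = 1/8, 1/6 · 5/14 = 5/84, 1/6 · 3/14 = 1/28, 1/6 · 3/28 = 1/56, 1/6 · 1/28 = 1/168, 1/6 · 0 = 0; these sum to 41/168.
Normalising, the posterior is P(r = 1 | data) = 21/41, P(r = 3 | data) = 10/41, P(r = 4 | data) = 6/41, P(r = 5 | data) = 3/41, P(r = 6 | data) = 1/41, P(r = 7 | data) = 0.
Averaging over the posterior, P(black next | data) = (5/6)(21/41) + (1/2)(10/41) + (1/3)(6/41) + (1/6)(3/41) + (0)(1/41) = 25/41.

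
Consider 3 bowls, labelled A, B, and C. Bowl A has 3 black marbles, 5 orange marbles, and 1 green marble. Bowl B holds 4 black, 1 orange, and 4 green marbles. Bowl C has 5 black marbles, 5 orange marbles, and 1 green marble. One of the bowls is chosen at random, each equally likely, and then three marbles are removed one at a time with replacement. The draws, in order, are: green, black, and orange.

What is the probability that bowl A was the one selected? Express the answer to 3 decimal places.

The likelihood of the observed sequence under each hypothesis: P(data | bowl A) = (1/9)(3/9)(5/9) = 0.020576; P(data | bowl B) = (4/9)(4/9)(1/9) = 0.021948; P(data | bowl C) = (1/11)(5/11)(5/11) = 0.018783.
Multiplying each by its prior: 1/3 · 0.020576 = 0.0068587, 1/3 · 0.021948 = 0.007316, 1/3 · 0.018783 = 0.006261; summing to 0.020436.
By Bayes' rule, P(bowl A | data) = (0.0068587) / (0.020436) = 0.33563.

0.336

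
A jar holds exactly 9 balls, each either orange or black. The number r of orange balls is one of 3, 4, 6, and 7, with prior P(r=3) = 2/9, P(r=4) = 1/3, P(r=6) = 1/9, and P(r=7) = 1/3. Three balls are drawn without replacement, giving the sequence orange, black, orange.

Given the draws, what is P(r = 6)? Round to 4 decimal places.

Under each hypothesis, the probability of the observed sequence is: P(data | r = 3) = (3/9)(6/8)(2/7) = 1/14; P(data | r = 4) = (4/9)(5/8)(3/7) = 5/42; P(data | r = 6) = (6/9)(3/8)(5/7) = 5/28; P(data | r = 7) = (7/9)(2/8)(6/7) = 1/6.
Weighting by the prior gives 2/9 · 1/14 = 1/63, 1/3 · 5/42 = 5/126, 1/9 · 5/28 = 5/252, 1/3 · 1/6 = 1/18; with total 11/84.
So P(r = 6 | data) = (5/252) / (11/84) = 5/33.

0.1515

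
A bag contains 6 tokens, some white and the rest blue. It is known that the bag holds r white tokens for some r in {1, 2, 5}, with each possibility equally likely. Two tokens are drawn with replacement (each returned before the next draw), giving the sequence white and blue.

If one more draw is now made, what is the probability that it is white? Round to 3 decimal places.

0.426

The likelihood of the observed sequence under each hypothesis: P(data | r = 1) = (1/6)(5/6) = 5/36; P(data | r = 2) = (2/6)(4/6) = 2/9; P(data | r = 5) = (5/6)(1/6) = 5/36.
Multiplying each by its prior: 1/3 · 5/36 = 5/108, 1/3 · 2/9 = 2/27, 1/3 · 5/36 = 5/108; summing to 1/6.
Normalising, the posterior is P(r = 1 | data) = 5/18, P(r = 2 | data) = 4/9, P(r = 5 | data) = 5/18.
The predictive probability is P(white next | data) = (1/6)(5/18) + (1/3)(4/9) + (5/6)(5/18) = 23/54.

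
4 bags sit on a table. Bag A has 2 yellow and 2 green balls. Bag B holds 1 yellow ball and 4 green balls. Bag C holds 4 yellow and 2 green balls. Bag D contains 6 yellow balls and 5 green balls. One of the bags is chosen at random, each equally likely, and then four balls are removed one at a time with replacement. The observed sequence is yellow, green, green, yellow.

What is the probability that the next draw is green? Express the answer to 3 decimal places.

0.483

For each hypothesis, P(data | H) works out to: P(data | bag A) = (2/4)(2/4)(2/4)(2/4) = 0.0625; P(data | bag B) = (1/5)(4/5)(4/5)(1/5) = 0.0256; P(data | bag C) = (4/6)(2/6)(2/6)(4/6) = 0.049383; P(data | bag D) = (6/11)(5/11)(5/11)(6/11) = 0.061471.
Multiplying each by its prior: 1/4 · 0.0625 = 0.015625, 1/4 · 0.0256 = 0.0064, 1/4 · 0.049383 = 0.012346, 1/4 · 0.061471 = 0.015368; with total 0.049738.
Dividing through by the total gives posterior P(bag A | data) = 0.31414, P(bag B | data) = 0.12867, P(bag C | data) = 0.24821, P(bag D | data) = 0.30897.
So P(green next | data) = Σ P(green next | H) P(H | data) = (1/2)(0.31414) + (4/5)(0.12867) + (1/3)(0.24821) + (5/11)(0.30897) = 0.48319.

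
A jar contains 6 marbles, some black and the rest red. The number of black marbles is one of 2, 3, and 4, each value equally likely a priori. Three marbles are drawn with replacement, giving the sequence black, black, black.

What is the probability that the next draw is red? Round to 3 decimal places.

Compute the likelihood of the observed sequence for each case: P(data | r = 2) = (2/6)(2/6)(2/6) = 1/27; P(data | r = 3) = (3/6)(3/6)(3/6) = 1/8; P(data | r = 4) = (4/6)(4/6)(4/6) = 8/27.
Weighting by the prior gives 1/3 · 1/27 = 1/81, 1/3 · 1/8 = 1/24, 1/3 · 8/27 = 8/81; these sum to 11/72.
Dividing through by the total gives posterior P(r = 2 | data) = 8/99, P(r = 3 | data) = 3/11, P(r = 4 | data) = 64/99.
Averaging over the posterior, P(red next | data) = (2/3)(8/99) + (1/2)(3/11) + (1/3)(64/99) = 241/594.

0.406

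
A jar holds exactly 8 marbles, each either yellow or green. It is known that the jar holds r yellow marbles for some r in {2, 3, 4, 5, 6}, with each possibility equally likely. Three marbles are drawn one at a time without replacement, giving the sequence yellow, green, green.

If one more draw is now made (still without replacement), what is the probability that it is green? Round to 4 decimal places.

0.5200

The likelihood of the observed sequence under each hypothesis: P(data | r = 2) = (2/8)(6/7)(5/6) = 5/28; P(data | r = 3) = (3/8)(5/7)(4/6) = 5/28; P(data | r = 4) = (4/8)(4/7)(3/6) = 1/7; P(data | r = 5) = (5/8)(3/7)(2/6) = 5/56; P(data | r = 6) = (6/8)(2/7)(1/6) = 1/28.
The prior-weighted likelihoods are 1/5 · 5/28 = 1/28, 1/5 · 5/28 = 1/28, 1/5 · 1/7 = 1/35, 1/5 · 5/56 = 1/56, 1/5 · 1/28 = 1/140; summing to 1/8.
The posterior is then P(r = 2 | data) = 2/7, P(r = 3 | data) = 2/7, P(r = 4 | data) = 8/35, P(r = 5 | data) = 1/7, P(r = 6 | data) = 2/35.
So P(green next | data) = Σ P(green next | H) P(H | data) = (4/5)(2/7) + (3/5)(2/7) + (2/5)(8/35) + (1/5)(1/7) + (0)(2/35) = 13/25.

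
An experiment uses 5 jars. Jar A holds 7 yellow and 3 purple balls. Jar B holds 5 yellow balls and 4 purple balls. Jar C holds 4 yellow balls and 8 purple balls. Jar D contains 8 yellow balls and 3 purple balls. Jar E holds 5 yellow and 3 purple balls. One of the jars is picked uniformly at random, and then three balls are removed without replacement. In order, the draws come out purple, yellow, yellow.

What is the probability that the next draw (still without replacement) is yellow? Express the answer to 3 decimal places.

The likelihood of the observed sequence under each hypothesis: P(data | jar A) = (3/10)(7/9)(6/8) = 0.175; P(data | jar B) = (4/9)(5/8)(4/7) = 0.15873; P(data | jar C) = (8/12)(4/11)(3/10) = 0.072727; P(data | jar D) = (3/11)(8/10)(7/9) = 0.1697; P(data | jar E) = (3/8)(5/7)(4/6) = 0.17857.
Weighting by the prior gives 1/5 · 0.175 = 0.035, 1/5 · 0.15873 = 0.031746, 1/5 · 0.072727 = 0.014545, 1/5 · 0.1697 = 0.033939, 1/5 · 0.17857 = 0.035714; summing to 0.15095.
Normalising, the posterior is P(jar A | data) = 0.23187, P(jar B | data) = 0.21031, P(jar C | data) = 0.096363, P(jar D | data) = 0.22485, P(jar E | data) = 0.2366.
So P(yellow next | data) = Σ P(yellow next | H) P(H | data) = (5/7)(0.23187) + (1/2)(0.21031) + (2/9)(0.096363) + (3/4)(0.22485) + (3/5)(0.2366) = 0.60279.

0.603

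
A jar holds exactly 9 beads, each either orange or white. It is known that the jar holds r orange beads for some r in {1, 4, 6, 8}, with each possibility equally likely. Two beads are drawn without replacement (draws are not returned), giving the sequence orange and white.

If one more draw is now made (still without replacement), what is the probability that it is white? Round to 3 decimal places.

0.455

Compute the likelihood of the observed sequence for each case: P(data | r = 1) = (1/9)(8/8) = 1/9; P(data | r = 4) = (4/9)(5/8) = 5/18; P(data | r = 6) = (6/9)(3/8) = 1/4; P(data | r = 8) = (8/9)(1/8) = 1/9.
Weighting by the prior gives 1/4 · 1/9 = 1/36, 1/4 · 5/18 = 5/72, 1/4 · 1/4 = 1/16, 1/4 · 1/9 = 1/36; these sum to 3/16.
Dividing through by the total gives posterior P(r = 1 | data) = 4/27, P(r = 4 | data) = 10/27, P(r = 6 | data) = 1/3, P(r = 8 | data) = 4/27.
The predictive probability is P(white next | data) = (1)(4/27) + (4/7)(10/27) + (2/7)(1/3) + (0)(4/27) = 86/189.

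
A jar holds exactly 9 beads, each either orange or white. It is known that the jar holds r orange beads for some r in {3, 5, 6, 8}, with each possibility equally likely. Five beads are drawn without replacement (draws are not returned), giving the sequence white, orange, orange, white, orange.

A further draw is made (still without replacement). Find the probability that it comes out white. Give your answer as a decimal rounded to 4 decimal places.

0.4444

For each hypothesis, P(data | H) works out to: P(data | r = 3) = (6/9)(3/8)(2/7)(5/6)(1/5) = 1/84; P(data | r = 5) = (4/9)(5/8)(4/7)(3/6)(3/5) = 1/21; P(data | r = 6) = (3/9)(6/8)(5/7)(2/6)(4/5) = 1/21; P(data | r = 8) = (1/9)(8/8)(7/7)(0/6) = 0.
Weighting by the prior gives 1/4 · 1/84 = 1/336, 1/4 · 1/21 = 1/84, 1/4 · 1/21 = 1/84, 1/4 · 0 = 0; these sum to 3/112.
Dividing through by the total gives posterior P(r = 3 | data) = 1/9, P(r = 5 | data) = 4/9, P(r = 6 | data) = 4/9, P(r = 8 | data) = 0.
Averaging over the posterior, P(white next | data) = (1)(1/9) + (1/2)(4/9) + (1/4)(4/9) = 4/9.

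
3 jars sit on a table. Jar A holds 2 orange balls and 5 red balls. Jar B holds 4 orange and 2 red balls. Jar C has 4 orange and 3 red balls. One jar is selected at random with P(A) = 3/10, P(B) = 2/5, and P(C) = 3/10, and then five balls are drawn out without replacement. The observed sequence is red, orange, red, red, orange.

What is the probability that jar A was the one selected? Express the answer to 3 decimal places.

For each hypothesis, P(data | H) works out to: P(data | jar A) = (5/7)(2/6)(4/5)(3/4)(1/3) = 1/21; P(data | jar B) = (2/6)(4/5)(1/4)(0/3) = 0; P(data | jar C) = (3/7)(4/6)(2/5)(1/4)(3/3) = 1/35.
Weighting by the prior gives 3/10 · 1/21 = 1/70, 2/5 · 0 = 0, 3/10 · 1/35 = 3/350; these sum to 4/175.
Therefore the posterior P(jar A | data) = (1/70) / (4/175) = 5/8.

0.625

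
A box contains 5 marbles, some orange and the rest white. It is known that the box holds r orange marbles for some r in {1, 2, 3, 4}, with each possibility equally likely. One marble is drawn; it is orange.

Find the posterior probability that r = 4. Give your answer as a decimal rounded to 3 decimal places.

0.400

The likelihood of this draw under each hypothesis: P(data | r = 1) = (1/5) = 1/5; P(data | r = 2) = (2/5) = 2/5; P(data | r = 3) = (3/5) = 3/5; P(data | r = 4) = (4/5) = 4/5.
Multiplying each by its prior: 1/4 · 1/5 = 1/20, 1/4 · 2/5 = 1/10, 1/4 · 3/5 = 3/20, 1/4 · 4/5 = 1/5; summing to 1/2.
By Bayes' rule, P(r = 4 | data) = (1/5) / (1/2) = 2/5.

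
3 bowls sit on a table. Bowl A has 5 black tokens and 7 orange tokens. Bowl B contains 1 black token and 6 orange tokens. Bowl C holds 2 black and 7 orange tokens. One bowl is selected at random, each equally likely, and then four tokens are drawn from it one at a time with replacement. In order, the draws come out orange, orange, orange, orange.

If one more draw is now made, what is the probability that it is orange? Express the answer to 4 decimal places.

For each hypothesis, P(data | H) works out to: P(data | bowl A) = (7/12)(7/12)(7/12)(7/12) = 0.11579; P(data | bowl B) = (6/7)(6/7)(6/7)(6/7) = 0.53978; P(data | bowl C) = (7/9)(7/9)(7/9)(7/9) = 0.36595.
Weighting by the prior gives 1/3 · 0.11579 = 0.038596, 1/3 · 0.53978 = 0.17993, 1/3 · 0.36595 = 0.12198; summing to 0.3405.
Normalising, the posterior is P(bowl A | data) = 0.11335, P(bowl B | data) = 0.52841, P(bowl C | data) = 0.35824.
Averaging over the posterior, P(orange next | data) = (7/12)(0.11335) + (6/7)(0.52841) + (7/9)(0.35824) = 0.79767.

0.7977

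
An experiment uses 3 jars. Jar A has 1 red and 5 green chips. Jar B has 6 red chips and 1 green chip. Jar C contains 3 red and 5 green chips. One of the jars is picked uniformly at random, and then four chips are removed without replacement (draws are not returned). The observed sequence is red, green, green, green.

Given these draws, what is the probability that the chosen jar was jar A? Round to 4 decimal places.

0.6087

The likelihood of the observed sequence under each hypothesis: P(data | jar A) = (1/6)(5/5)(4/4)(3/3) = 1/6; P(data | jar B) = (6/7)(1/6)(0/5) = 0; P(data | jar C) = (3/8)(5/7)(4/6)(3/5) = 3/28.
Weighting by the prior gives 1/3 · 1/6 = 1/18, 1/3 · 0 = 0, 1/3 · 3/28 = 1/28; summing to 23/252.
By Bayes' rule, P(jar A | data) = (1/18) / (23/252) = 14/23.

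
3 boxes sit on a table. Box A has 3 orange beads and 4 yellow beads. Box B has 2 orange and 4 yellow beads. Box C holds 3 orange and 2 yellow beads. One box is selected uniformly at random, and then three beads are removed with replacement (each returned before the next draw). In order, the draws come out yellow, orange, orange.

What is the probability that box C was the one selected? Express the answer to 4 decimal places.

0.4458

The likelihood of the observed sequence under each hypothesis: P(data | box A) = (4/7)(3/7)(3/7) = 0.10496; P(data | box B) = (4/6)(2/6)(2/6) = 0.074074; P(data | box C) = (2/5)(3/5)(3/5) = 0.144.
The prior-weighted likelihoods are 1/3 · 0.10496 = 0.034985, 1/3 · 0.074074 = 0.024691, 1/3 · 0.144 = 0.048; with total 0.10768.
Hence P(box C | data) = (0.048) / (0.10768) = 0.44578.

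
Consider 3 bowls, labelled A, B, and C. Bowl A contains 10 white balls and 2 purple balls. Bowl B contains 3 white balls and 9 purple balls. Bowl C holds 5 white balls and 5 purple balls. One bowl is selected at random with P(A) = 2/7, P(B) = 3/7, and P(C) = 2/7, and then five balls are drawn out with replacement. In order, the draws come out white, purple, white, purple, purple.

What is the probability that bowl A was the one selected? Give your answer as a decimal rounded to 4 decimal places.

0.0434

For each hypothesis, P(data | H) works out to: P(data | bowl A) = (10/12)(2/12)(10/12)(2/12)(2/12) = 0.003215; P(data | bowl B) = (3/12)(9/12)(3/12)(9/12)(9/12) = 0.026367; P(data | bowl C) = (5/10)(5/10)(5/10)(5/10)(5/10) = 0.03125.
The prior-weighted likelihoods are 2/7 · 0.003215 = 0.00091858, 3/7 · 0.026367 = 0.0113, 2/7 · 0.03125 = 0.0089286; summing to 0.021147.
Therefore the posterior P(bowl A | data) = (0.00091858) / (0.021147) = 0.043437.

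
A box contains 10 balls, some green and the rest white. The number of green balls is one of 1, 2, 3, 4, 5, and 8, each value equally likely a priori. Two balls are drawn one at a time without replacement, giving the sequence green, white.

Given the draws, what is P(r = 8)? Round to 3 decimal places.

Under each hypothesis, the probability of the observed sequence is: P(data | r = 1) = (1/10)(9/9) = 1/10; P(data | r = 2) = (2/10)(8/9) = 8/45; P(data | r = 3) = (3/10)(7/9) = 7/30; P(data | r = 4) = (4/10)(6/9) = 4/15; P(data | r = 5) = (5/10)(5/9) = 5/18; P(data | r = 8) = (8/10)(2/9) = 8/45.
The prior-weighted likelihoods are 1/6 · 1/10 = 1/60, 1/6 · 8/45 = 4/135, 1/6 · 7/30 = 7/180, 1/6 · 4/15 = 2/45, 1/6 · 5/18 = 5/108, 1/6 · 8/45 = 4/135; summing to 37/180.
So P(r = 8 | data) = (4/135) / (37/180) = 16/111.

0.144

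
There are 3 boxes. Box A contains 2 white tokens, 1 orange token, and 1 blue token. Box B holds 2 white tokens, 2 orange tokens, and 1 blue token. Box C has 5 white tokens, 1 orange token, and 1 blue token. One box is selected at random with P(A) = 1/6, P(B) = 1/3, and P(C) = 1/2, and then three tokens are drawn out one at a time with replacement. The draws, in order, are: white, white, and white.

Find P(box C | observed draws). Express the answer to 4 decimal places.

Compute the likelihood of the observed sequence for each case: P(data | box A) = (2/4)(2/4)(2/4) = 0.125; P(data | box B) = (2/5)(2/5)(2/5) = 0.064; P(data | box C) = (5/7)(5/7)(5/7) = 0.36443.
Multiplying each by its prior: 1/6 · 0.125 = 0.020833, 1/3 · 0.064 = 0.021333, 1/2 · 0.36443 = 0.18222; summing to 0.22438.
By Bayes' rule, P(box C | data) = (0.18222) / (0.22438) = 0.81208.

0.8121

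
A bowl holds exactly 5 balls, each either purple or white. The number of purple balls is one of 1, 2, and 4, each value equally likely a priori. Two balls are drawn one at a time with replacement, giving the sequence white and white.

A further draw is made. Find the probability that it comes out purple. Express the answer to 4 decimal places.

0.2923

Under each hypothesis, the probability of the observed sequence is: P(data | r = 1) = (4/5)(4/5) = 16/25; P(data | r = 2) = (3/5)(3/5) = 9/25; P(data | r = 4) = (1/5)(1/5) = 1/25.
The prior-weighted likelihoods are 1/3 · 16/25 = 16/75, 1/3 · 9/25 = 3/25, 1/3 · 1/25 = 1/75; summing to 26/75.
The posterior is then P(r = 1 | data) = 8/13, P(r = 2 | data) = 9/26, P(r = 4 | data) = 1/26.
So P(purple next | data) = Σ P(purple next | H) P(H | data) = (1/5)(8/13) + (2/5)(9/26) + (4/5)(1/26) = 19/65.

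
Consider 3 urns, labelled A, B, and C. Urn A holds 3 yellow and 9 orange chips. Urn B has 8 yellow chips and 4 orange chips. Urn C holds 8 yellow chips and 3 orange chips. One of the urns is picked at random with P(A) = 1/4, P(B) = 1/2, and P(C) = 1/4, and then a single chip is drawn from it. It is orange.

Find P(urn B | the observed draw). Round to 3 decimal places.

The likelihood of this draw under each hypothesis: P(data | urn A) = (9/12) = 3/4; P(data | urn B) = (4/12) = 1/3; P(data | urn C) = (3/11) = 3/11.
Weighting by the prior gives 1/4 · 3/4 = 3/16, 1/2 · 1/3 = 1/6, 1/4 · 3/11 = 3/44; these sum to 223/528.
By Bayes' rule, P(urn B | data) = (1/6) / (223/528) = 88/223.

0.395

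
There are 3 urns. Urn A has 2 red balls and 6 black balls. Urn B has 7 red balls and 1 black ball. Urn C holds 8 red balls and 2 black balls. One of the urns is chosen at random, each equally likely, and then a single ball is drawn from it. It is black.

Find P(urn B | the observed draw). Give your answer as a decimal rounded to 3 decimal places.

The likelihood of this draw under each hypothesis: P(data | urn A) = (6/8) = 3/4; P(data | urn B) = (1/8) = 1/8; P(data | urn C) = (2/10) = 1/5.
The prior-weighted likelihoods are 1/3 · 3/4 = 1/4, 1/3 · 1/8 = 1/24, 1/3 · 1/5 = 1/15; summing to 43/120.
Hence P(urn B | data) = (1/24) / (43/120) = 5/43.

0.116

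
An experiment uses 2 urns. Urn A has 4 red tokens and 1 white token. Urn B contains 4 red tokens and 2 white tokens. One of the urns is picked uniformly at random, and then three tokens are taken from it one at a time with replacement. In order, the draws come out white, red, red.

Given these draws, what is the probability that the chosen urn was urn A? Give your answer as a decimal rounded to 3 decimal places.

Compute the likelihood of the observed sequence for each case: P(data | urn A) = (1/5)(4/5)(4/5) = 0.128; P(data | urn B) = (2/6)(4/6)(4/6) = 0.14815.
The prior-weighted likelihoods are 1/2 · 0.128 = 0.064, 1/2 · 0.14815 = 0.074074; summing to 0.13807.
By Bayes' rule, P(urn A | data) = (0.064) / (0.13807) = 0.46352.

0.464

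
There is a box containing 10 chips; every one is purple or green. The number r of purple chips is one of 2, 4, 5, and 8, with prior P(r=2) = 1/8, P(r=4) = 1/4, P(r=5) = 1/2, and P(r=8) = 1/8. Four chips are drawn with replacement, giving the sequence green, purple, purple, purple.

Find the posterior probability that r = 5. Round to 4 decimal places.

0.5739

Under each hypothesis, the probability of the observed sequence is: P(data | r = 2) = (8/10)(2/10)(2/10)(2/10) = 0.0064; P(data | r = 4) = (6/10)(4/10)(4/10)(4/10) = 0.0384; P(data | r = 5) = (5/10)(5/10)(5/10)(5/10) = 0.0625; P(data | r = 8) = (2/10)(8/10)(8/10)(8/10) = 0.1024.
Multiplying each by its prior: 1/8 · 0.0064 = 0.0008, 1/4 · 0.0384 = 0.0096, 1/2 · 0.0625 = 0.03125, 1/8 · 0.1024 = 0.0128; with total 0.05445.
Hence P(r = 5 | data) = (0.03125) / (0.05445) = 0.57392.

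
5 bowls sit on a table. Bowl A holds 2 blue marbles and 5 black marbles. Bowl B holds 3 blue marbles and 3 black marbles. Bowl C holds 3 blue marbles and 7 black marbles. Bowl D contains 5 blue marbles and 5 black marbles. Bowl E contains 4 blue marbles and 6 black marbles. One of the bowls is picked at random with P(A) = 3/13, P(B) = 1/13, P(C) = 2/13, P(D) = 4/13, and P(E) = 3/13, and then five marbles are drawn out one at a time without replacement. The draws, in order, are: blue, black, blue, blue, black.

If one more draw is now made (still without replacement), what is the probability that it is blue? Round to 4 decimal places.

The likelihood of the observed sequence under each hypothesis: P(data | bowl A) = (2/7)(5/6)(1/5)(0/4) = 0; P(data | bowl B) = (3/6)(3/5)(2/4)(1/3)(2/2) = 0.05; P(data | bowl C) = (3/10)(7/9)(2/8)(1/7)(6/6) = 0.0083333; P(data | bowl D) = (5/10)(5/9)(4/8)(3/7)(4/6) = 0.039683; P(data | bowl E) = (4/10)(6/9)(3/8)(2/7)(5/6) = 0.02381.
The prior-weighted likelihoods are 3/13 · 0 = 0, 1/13 · 0.05 = 0.0038462, 2/13 · 0.0083333 = 0.0012821, 4/13 · 0.039683 = 0.01221, 3/13 · 0.02381 = 0.0054945; summing to 0.022833.
The posterior is then P(bowl A | data) = 0, P(bowl B | data) = 0.16845, P(bowl C | data) = 0.05615, P(bowl D | data) = 0.53476, P(bowl E | data) = 0.24064.
So P(blue next | data) = Σ P(blue next | H) P(H | data) = (0)(0.16845) + (0)(0.05615) + (2/5)(0.53476) + (1/5)(0.24064) = 0.26203.

0.2620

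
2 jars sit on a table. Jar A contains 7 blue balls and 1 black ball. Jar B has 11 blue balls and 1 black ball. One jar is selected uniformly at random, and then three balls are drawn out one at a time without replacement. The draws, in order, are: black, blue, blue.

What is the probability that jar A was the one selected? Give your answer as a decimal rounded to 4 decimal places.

0.6000

For each hypothesis, P(data | H) works out to: P(data | jar A) = (1/8)(7/7)(6/6) = 1/8; P(data | jar B) = (1/12)(11/11)(10/10) = 1/12.
Weighting by the prior gives 1/2 · 1/8 = 1/16, 1/2 · 1/12 = 1/24; with total 5/48.
Hence P(jar A | data) = (1/16) / (5/48) = 3/5.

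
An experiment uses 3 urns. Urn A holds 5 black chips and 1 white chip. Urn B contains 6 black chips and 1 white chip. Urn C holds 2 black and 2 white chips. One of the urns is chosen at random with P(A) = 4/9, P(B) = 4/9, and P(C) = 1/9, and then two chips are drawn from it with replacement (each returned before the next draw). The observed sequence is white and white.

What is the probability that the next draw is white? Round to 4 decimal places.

0.3505

The likelihood of the observed sequence under each hypothesis: P(data | urn A) = (1/6)(1/6) = 0.027778; P(data | urn B) = (1/7)(1/7) = 0.020408; P(data | urn C) = (2/4)(2/4) = 0.25.
Multiplying each by its prior: 4/9 · 0.027778 = 0.012346, 4/9 · 0.020408 = 0.0090703, 1/9 · 0.25 = 0.027778; with total 0.049194.
Dividing through by the total gives posterior P(urn A | data) = 0.25096, P(urn B | data) = 0.18438, P(urn C | data) = 0.56466.
So P(white next | data) = Σ P(white next | H) P(H | data) = (1/6)(0.25096) + (1/7)(0.18438) + (1/2)(0.56466) = 0.3505.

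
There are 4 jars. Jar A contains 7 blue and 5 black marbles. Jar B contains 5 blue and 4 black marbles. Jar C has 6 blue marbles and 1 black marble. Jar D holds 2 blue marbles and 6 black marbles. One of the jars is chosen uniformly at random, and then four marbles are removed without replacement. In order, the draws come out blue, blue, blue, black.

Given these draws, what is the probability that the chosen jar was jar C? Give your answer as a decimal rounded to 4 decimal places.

0.4599

For each hypothesis, P(data | H) works out to: P(data | jar A) = (7/12)(6/11)(5/10)(5/9) = 0.088384; P(data | jar B) = (5/9)(4/8)(3/7)(4/6) = 0.079365; P(data | jar C) = (6/7)(5/6)(4/5)(1/4) = 0.14286; P(data | jar D) = (2/8)(1/7)(0/6) = 0.
Weighting by the prior gives 1/4 · 0.088384 = 0.022096, 1/4 · 0.079365 = 0.019841, 1/4 · 0.14286 = 0.035714, 1/4 · 0 = 0; summing to 0.077652.
Therefore the posterior P(jar C | data) = (0.035714) / (0.077652) = 0.45993.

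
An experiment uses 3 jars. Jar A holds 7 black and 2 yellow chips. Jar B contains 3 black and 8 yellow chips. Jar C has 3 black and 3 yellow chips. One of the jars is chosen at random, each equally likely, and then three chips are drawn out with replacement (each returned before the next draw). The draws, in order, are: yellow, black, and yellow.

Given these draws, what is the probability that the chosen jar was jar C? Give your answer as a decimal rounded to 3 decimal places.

0.406

Under each hypothesis, the probability of the observed sequence is: P(data | jar A) = (2/9)(7/9)(2/9) = 0.038409; P(data | jar B) = (8/11)(3/11)(8/11) = 0.14425; P(data | jar C) = (3/6)(3/6)(3/6) = 0.125.
Weighting by the prior gives 1/3 · 0.038409 = 0.012803, 1/3 · 0.14425 = 0.048084, 1/3 · 0.125 = 0.041667; with total 0.10255.
By Bayes' rule, P(jar C | data) = (0.041667) / (0.10255) = 0.40629.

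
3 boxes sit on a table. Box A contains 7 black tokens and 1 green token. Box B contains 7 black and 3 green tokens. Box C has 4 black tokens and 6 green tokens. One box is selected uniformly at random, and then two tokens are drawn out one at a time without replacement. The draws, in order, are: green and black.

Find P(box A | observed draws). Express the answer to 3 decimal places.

0.200

For each hypothesis, P(data | H) works out to: P(data | box A) = (1/8)(7/7) = 1/8; P(data | box B) = (3/10)(7/9) = 7/30; P(data | box C) = (6/10)(4/9) = 4/15.
Weighting by the prior gives 1/3 · 1/8 = 1/24, 1/3 · 7/30 = 7/90, 1/3 · 4/15 = 4/45; these sum to 5/24.
By Bayes' rule, P(box A | data) = (1/24) / (5/24) = 1/5.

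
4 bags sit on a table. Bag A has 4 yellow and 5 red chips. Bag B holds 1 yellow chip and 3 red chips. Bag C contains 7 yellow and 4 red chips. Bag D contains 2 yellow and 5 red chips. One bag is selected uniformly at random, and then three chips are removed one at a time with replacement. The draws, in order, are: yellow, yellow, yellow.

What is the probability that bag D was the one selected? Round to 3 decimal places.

Under each hypothesis, the probability of the observed sequence is: P(data | bag A) = (4/9)(4/9)(4/9) = 0.087791; P(data | bag B) = (1/4)(1/4)(1/4) = 0.015625; P(data | bag C) = (7/11)(7/11)(7/11) = 0.2577; P(data | bag D) = (2/7)(2/7)(2/7) = 0.023324.
Weighting by the prior gives 1/4 · 0.087791 = 0.021948, 1/4 · 0.015625 = 0.0039062, 1/4 · 0.2577 = 0.064425, 1/4 · 0.023324 = 0.0058309; summing to 0.09611.
So P(bag D | data) = (0.0058309) / (0.09611) = 0.060669.

0.061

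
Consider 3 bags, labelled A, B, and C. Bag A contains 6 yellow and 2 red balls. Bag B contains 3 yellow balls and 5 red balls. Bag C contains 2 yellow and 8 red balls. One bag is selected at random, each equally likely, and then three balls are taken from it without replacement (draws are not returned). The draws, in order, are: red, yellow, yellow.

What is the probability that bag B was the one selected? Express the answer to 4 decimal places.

0.3078

Under each hypothesis, the probability of the observed sequence is: P(data | bag A) = (2/8)(6/7)(5/6) = 0.17857; P(data | bag B) = (5/8)(3/7)(2/6) = 0.089286; P(data | bag C) = (8/10)(2/9)(1/8) = 0.022222.
Multiplying each by its prior: 1/3 · 0.17857 = 0.059524, 1/3 · 0.089286 = 0.029762, 1/3 · 0.022222 = 0.0074074; with total 0.096693.
By Bayes' rule, P(bag B | data) = (0.029762) / (0.096693) = 0.3078.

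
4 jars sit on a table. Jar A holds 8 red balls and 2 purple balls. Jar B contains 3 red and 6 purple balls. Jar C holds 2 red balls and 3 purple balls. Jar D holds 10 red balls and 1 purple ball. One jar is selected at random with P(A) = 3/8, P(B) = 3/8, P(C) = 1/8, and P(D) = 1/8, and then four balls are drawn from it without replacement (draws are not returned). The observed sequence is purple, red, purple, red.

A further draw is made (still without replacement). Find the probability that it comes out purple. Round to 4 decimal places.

0.7034

For each hypothesis, P(data | H) works out to: P(data | jar A) = (2/10)(8/9)(1/8)(7/7) = 1/45; P(data | jar B) = (6/9)(3/8)(5/7)(2/6) = 5/84; P(data | jar C) = (3/5)(2/4)(2/3)(1/2) = 1/10; P(data | jar D) = (1/11)(10/10)(0/9) = 0.
The prior-weighted likelihoods are 3/8 · 1/45 = 1/120, 3/8 · 5/84 = 5/224, 1/8 · 1/10 = 1/80, 1/8 · 0 = 0; with total 29/672.
Dividing through by the total gives posterior P(jar A | data) = 28/145, P(jar B | data) = 15/29, P(jar C | data) = 42/145, P(jar D | data) = 0.
Averaging over the posterior, P(purple next | data) = (0)(28/145) + (4/5)(15/29) + (1)(42/145) = 102/145.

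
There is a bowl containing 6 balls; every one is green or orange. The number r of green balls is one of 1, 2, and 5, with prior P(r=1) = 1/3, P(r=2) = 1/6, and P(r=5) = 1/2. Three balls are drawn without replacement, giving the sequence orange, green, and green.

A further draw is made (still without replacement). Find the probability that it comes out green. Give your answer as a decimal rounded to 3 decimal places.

For each hypothesis, P(data | H) works out to: P(data | r = 1) = (5/6)(1/5)(0/4) = 0; P(data | r = 2) = (4/6)(2/5)(1/4) = 1/15; P(data | r = 5) = (1/6)(5/5)(4/4) = 1/6.
Weighting by the prior gives 1/3 · 0 = 0, 1/6 · 1/15 = 1/90, 1/2 · 1/6 = 1/12; summing to 17/180.
Normalising, the posterior is P(r = 1 | data) = 0, P(r = 2 | data) = 2/17, P(r = 5 | data) = 15/17.
So P(green next | data) = Σ P(green next | H) P(H | data) = (0)(2/17) + (1)(15/17) = 15/17.

0.882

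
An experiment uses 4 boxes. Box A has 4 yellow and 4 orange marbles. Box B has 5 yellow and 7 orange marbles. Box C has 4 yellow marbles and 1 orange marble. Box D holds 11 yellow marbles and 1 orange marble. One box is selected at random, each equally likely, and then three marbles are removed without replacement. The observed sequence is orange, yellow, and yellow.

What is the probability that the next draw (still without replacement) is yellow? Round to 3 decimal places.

Under each hypothesis, the probability of the observed sequence is: P(data | box A) = (4/8)(4/7)(3/6) = 0.14286; P(data | box B) = (7/12)(5/11)(4/10) = 0.10606; P(data | box C) = (1/5)(4/4)(3/3) = 0.2; P(data | box D) = (1/12)(11/11)(10/10) = 0.083333.
Multiplying each by its prior: 1/4 · 0.14286 = 0.035714, 1/4 · 0.10606 = 0.026515, 1/4 · 0.2 = 0.05, 1/4 · 0.083333 = 0.020833; with total 0.13306.
Normalising, the posterior is P(box A | data) = 0.2684, P(box B | data) = 0.19927, P(box C | data) = 0.37576, P(box D | data) = 0.15657.
So P(yellow next | data) = Σ P(yellow next | H) P(H | data) = (2/5)(0.2684) + (1/3)(0.19927) + (1)(0.37576) + (1)(0.15657) = 0.70611.

0.706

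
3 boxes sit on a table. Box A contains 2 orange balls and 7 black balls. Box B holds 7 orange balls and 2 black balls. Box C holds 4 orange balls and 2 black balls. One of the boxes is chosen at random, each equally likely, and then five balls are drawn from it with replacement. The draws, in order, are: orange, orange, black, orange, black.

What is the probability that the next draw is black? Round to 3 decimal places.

Compute the likelihood of the observed sequence for each case: P(data | box A) = (2/9)(2/9)(7/9)(2/9)(7/9) = 0.0066386; P(data | box B) = (7/9)(7/9)(2/9)(7/9)(2/9) = 0.023235; P(data | box C) = (4/6)(4/6)(2/6)(4/6)(2/6) = 0.032922.
Weighting by the prior gives 1/3 · 0.0066386 = 0.0022129, 1/3 · 0.023235 = 0.007745, 1/3 · 0.032922 = 0.010974; these sum to 0.020932.
Normalising, the posterior is P(box A | data) = 0.10572, P(box B | data) = 0.37001, P(box C | data) = 0.52427.
Averaging over the posterior, P(black next | data) = (7/9)(0.10572) + (2/9)(0.37001) + (1/3)(0.52427) = 0.33921.

0.339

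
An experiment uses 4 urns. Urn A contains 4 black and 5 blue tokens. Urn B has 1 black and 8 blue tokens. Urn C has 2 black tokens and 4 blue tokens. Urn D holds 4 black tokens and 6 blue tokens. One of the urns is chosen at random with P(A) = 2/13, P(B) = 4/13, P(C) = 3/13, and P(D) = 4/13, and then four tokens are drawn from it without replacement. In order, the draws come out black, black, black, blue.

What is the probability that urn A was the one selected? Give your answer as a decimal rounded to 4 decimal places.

The likelihood of the observed sequence under each hypothesis: P(data | urn A) = (4/9)(3/8)(2/7)(5/6) = 0.039683; P(data | urn B) = (1/9)(0/8) = 0; P(data | urn C) = (2/6)(1/5)(0/4) = 0; P(data | urn D) = (4/10)(3/9)(2/8)(6/7) = 0.028571.
Multiplying each by its prior: 2/13 · 0.039683 = 0.006105, 4/13 · 0 = 0, 3/13 · 0 = 0, 4/13 · 0.028571 = 0.0087912; summing to 0.014896.
Therefore the posterior P(urn A | data) = (0.006105) / (0.014896) = 0.40984.

0.4098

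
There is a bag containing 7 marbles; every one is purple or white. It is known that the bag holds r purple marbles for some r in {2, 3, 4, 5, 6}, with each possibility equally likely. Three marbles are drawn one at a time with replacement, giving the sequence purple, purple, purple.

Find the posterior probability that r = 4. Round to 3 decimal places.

0.145

The likelihood of the observed sequence under each hypothesis: P(data | r = 2) = (2/7)(2/7)(2/7) = 0.023324; P(data | r = 3) = (3/7)(3/7)(3/7) = 0.078717; P(data | r = 4) = (4/7)(4/7)(4/7) = 0.18659; P(data | r = 5) = (5/7)(5/7)(5/7) = 0.36443; P(data | r = 6) = (6/7)(6/7)(6/7) = 0.62974.
Multiplying each by its prior: 1/5 · 0.023324 = 0.0046647, 1/5 · 0.078717 = 0.015743, 1/5 · 0.18659 = 0.037318, 1/5 · 0.36443 = 0.072886, 1/5 · 0.62974 = 0.12595; summing to 0.25656.
By Bayes' rule, P(r = 4 | data) = (0.037318) / (0.25656) = 0.14545.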